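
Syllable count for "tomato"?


Word: "tomato"
Syllable breakdown: to · ma · to
Counting: 3 parts
= 3 syllables


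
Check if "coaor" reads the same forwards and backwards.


Word: "coaor"
Reversed: "roaoc"
Forward == Backward? coaor != roaoc
Palindrome = No


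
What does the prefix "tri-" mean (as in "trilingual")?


Prefix: tri-
Example: trilingual (tri- + lingual)
Meaning = three


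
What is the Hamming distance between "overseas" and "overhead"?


Comparing character by character (same length = 8):
  Pos 0: 'o' vs 'o' =
  Pos 1: 'v' vs 'v' =
  Pos 2: 'e' vs 'e' =
  Pos 3: 'r' vs 'r' =
  Pos 4: 's' vs 'h' !=
  Pos 5: 'e' vs 'e' =
  Pos 6: 'a' vs 'a' =
  Pos 7: 's' vs 'd' !=
Hamming distance = 2


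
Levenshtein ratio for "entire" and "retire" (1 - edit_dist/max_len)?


Word 1: "entire" (length 6)
Word 2: "retire" (length 6)
One optimal edit sequence:
  1. substitute 'e' -> 'r'  (+1)
  2. substitute 'n' -> 'e'  (+1)
  3. keep 't'
  4. keep 'i'
  5. keep 'r'
  6. keep 'e'
Edit distance = 2
Max length = max(6, 6) = 6
Similarity = 1 - 2/6
= 0.6667


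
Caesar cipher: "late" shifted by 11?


Word: "late"
Shift: 11
Each letter → (letter + shift) mod 26:
  'l' (11) + 11 = 22 → 'w'
  'a' (0) + 11 = 11 → 'l'
  't' (19) + 11 = 4 → 'e'
  'e' (4) + 11 = 15 → 'p'
Result = "wlep"


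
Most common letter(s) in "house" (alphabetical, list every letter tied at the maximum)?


Word: "house"
Letter counts:
  'e': 1
  'h': 1
  'o': 1
  's': 1
  'u': 1
Maximum count = 1
Most frequent = 'e', 'h', 'o', 's', 'u' (1 time each)


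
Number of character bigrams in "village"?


Word: "village" (length 7)
Number of 2-grams = length - 2 + 1 = 7 - 2 + 1
= 6


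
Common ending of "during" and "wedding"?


Word 1: "during"
Word 2: "wedding"
Comparing from end:
  Pos -1: 'g' == 'g'
  Pos -2: 'n' == 'n'
  Pos -3: 'i' == 'i'
  Pos -4: 'r' != 'd' (stop)
LCS = "ing" (length 3)


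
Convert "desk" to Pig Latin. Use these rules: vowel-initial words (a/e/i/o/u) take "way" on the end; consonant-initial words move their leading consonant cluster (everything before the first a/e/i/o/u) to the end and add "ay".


Word: "desk"
Starts with consonant(s) → move to end, add 'ay'
Consonant cluster: "d"
Pig Latin = "eskday"


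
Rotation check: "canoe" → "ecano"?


Word: "canoe", Candidate: "ecano"
Method: check if candidate is substring of word+word
"canoecanoe" contains "ecano"? Yes
Is rotation = Yes


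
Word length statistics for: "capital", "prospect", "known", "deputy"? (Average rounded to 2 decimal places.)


Lengths: "capital"=7, "prospect"=8, "known"=5, "deputy"=6
Sum = 26, Count = 4
Average = 26/4 = 6.50
= avg=6.50, min=5, max=8


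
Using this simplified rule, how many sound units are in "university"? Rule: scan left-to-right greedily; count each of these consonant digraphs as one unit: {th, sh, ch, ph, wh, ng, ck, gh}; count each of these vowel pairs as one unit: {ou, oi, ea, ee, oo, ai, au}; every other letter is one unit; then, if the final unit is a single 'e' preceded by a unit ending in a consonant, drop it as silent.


Word: "university" (10 letters)
Left-to-right scan:
  (1) 'u' (letter)
  (2) 'n' (letter)
  (3) 'i' (letter)
  (4) 'v' (letter)
  (5) 'e' (letter)
  (6) 'r' (letter)
  (7) 's' (letter)
  (8) 'i' (letter)
  (9) 't' (letter)
  (10) 'y' (letter)
Units from scan: 10
Sound units = 10 units


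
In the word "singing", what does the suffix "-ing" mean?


Suffix: -ing
As in: singing -> sing + -ing
Meaning = present participle


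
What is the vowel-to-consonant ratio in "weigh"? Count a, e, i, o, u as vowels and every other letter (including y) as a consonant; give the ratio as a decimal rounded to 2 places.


Word: "weigh"
Vowels (a,e,i,o,u): 2
Consonants: 3
Ratio = 2/3
= 0.67


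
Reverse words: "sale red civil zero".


Original: "sale red civil zero"
Words (1..n): sale | red | civil | zero
Reversed (n..1): zero | civil | red | sale
Result = "zero civil red sale"


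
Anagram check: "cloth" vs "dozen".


Word 1: "cloth" → sorted: chlot
Word 2: "dozen" → sorted: denoz
Same letters? chlot != denoz
Anagram = No


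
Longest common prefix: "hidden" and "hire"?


Word 1: "hidden"
Word 2: "hire"
Comparing from start:
  Pos 0: 'h' == 'h'
  Pos 1: 'i' == 'i'
  Pos 2: 'd' != 'r' (stop)
LCP = "hi" (length 2)


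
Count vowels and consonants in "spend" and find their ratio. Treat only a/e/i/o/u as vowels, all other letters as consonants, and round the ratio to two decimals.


Word: "spend"
Vowels (a,e,i,o,u): 1
Consonants: 4
Ratio = 1/4
= 0.25


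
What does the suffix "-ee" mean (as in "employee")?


Suffix: -ee
Example: employee = employ + -ee
Meaning = one who receives


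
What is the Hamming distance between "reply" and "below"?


Comparing character by character (same length = 5):
  Pos 0: 'r' vs 'b' !=
  Pos 1: 'e' vs 'e' =
  Pos 2: 'p' vs 'l' !=
  Pos 3: 'l' vs 'o' !=
  Pos 4: 'y' vs 'w' !=
Hamming distance = 4


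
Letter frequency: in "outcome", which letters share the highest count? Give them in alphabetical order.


Word: "outcome"
Letter counts:
  'c': 1
  'e': 1
  'm': 1
  'o': 2
  't': 1
  'u': 1
Maximum count = 2
Most frequent = 'o' (2 times each)


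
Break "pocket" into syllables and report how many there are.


Word: "pocket"
Syllable breakdown: pock | et
Counting: 2 parts
= 2 syllables


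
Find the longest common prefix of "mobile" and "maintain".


Word 1: "mobile"
Word 2: "maintain"
Comparing from start:
  Pos 0: 'm' == 'm'
  Pos 1: 'o' != 'a' (stop)
LCP = "m" (length 1)


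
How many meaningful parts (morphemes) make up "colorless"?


Word: "colorless"
Morphemes: color / -less
Each morpheme carries meaning
= 2 morphemes


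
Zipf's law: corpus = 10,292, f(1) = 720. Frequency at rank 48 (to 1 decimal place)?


Zipf's law: f(r) = f(1) / r
f(1) = 720
f(48) = 720 / 48
= 15.0 occurrences


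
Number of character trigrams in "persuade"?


Word: "persuade" (length 8)
Number of 3-grams = length - 3 + 1 = 8 - 3 + 1
= 6


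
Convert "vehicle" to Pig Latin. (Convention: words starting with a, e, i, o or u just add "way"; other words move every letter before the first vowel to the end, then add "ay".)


Word: "vehicle"
Starts with consonant(s) → move to end, add 'ay'
Consonant cluster: "v"
Pig Latin = "ehiclevay"


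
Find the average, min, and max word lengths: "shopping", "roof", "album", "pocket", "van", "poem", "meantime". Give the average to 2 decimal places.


Lengths: "shopping"=8, "roof"=4, "album"=5, "pocket"=6, "van"=3, "poem"=4, "meantime"=8
Sum = 38, Count = 7
Average = 38/7 = 5.43
= avg=5.43, min=3, max=8


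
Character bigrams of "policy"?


Word: "policy" (length 6)
Number of bigrams = 6 - 2 + 1 = 5
  Position 0: "po"
  Position 1: "ol"
  Position 2: "li"
  Position 3: "ic"
  Position 4: "cy"
Bigrams = "po", "ol", "li", "ic", "cy"


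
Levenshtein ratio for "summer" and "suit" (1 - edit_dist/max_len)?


Word 1: "summer" (length 6)
Word 2: "suit" (length 4)
One optimal edit sequence:
  1. keep 's'
  2. keep 'u'
  3. delete 'm'  (+1)
  4. delete 'm'  (+1)
  5. substitute 'e' -> 'i'  (+1)
  6. substitute 'r' -> 't'  (+1)
Edit distance = 4
Max length = max(6, 4) = 6
Similarity = 1 - 4/6
= 0.3333


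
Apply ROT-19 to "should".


Word: "should"
Shift: 19
Each letter → (letter + shift) mod 26:
  's' (18) + 19 = 11 → 'l'
  'h' (7) + 19 = 0 → 'a'
  'o' (14) + 19 = 7 → 'h'
  'u' (20) + 19 = 13 → 'n'
  'l' (11) + 19 = 4 → 'e'
  'd' (3) + 19 = 22 → 'w'
Result = "lahnew"


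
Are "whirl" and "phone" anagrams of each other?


Word 1: "whirl" → sorted: hilrw
Word 2: "phone" → sorted: ehnop
Same letters? hilrw != ehnop
Anagram = No


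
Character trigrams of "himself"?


Word: "himself" (length 7)
Number of trigrams = 7 - 3 + 1 = 5
  Position 0: "him"
  Position 1: "ims"
  Position 2: "mse"
  Position 3: "sel"
  Position 4: "elf"
Trigrams = "him", "ims", "mse", "sel", "elf"


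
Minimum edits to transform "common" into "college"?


Word 1: "common" (length 6)
Word 2: "college" (length 7)
One optimal edit sequence (insert/delete/substitute each cost 1):
  1. keep 'c'
  2. keep 'o'
  3. insert 'l'  (+1)
  4. substitute 'm' -> 'l'  (+1)
  5. substitute 'm' -> 'e'  (+1)
  6. substitute 'o' -> 'g'  (+1)
  7. substitute 'n' -> 'e'  (+1)
Total edit operations: 5
Edit distance = 5


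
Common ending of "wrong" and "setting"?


Word 1: "wrong"
Word 2: "setting"
Comparing from end:
  Pos -1: 'g' == 'g'
  Pos -2: 'n' == 'n'
  Pos -3: 'o' != 'i' (stop)
LCS = "ng" (length 2)


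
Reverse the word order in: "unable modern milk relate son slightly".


Original: "unable modern milk relate son slightly"
Words (1..n): unable | modern | milk | relate | son | slightly
Reversed (n..1): slightly | son | relate | milk | modern | unable
Result = "slightly son relate milk modern unable"


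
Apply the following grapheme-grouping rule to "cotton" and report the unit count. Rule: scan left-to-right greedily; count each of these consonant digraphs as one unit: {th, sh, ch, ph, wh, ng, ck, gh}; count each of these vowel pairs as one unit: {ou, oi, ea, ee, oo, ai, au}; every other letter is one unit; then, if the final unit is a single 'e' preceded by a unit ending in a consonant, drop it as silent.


Word: "cotton" (6 letters)
Left-to-right scan:
  (1) 'c' (letter)
  (2) 'o' (letter)
  (3) 't' (letter)
  (4) 't' (letter)
  (5) 'o' (letter)
  (6) 'n' (letter)
Units from scan: 6
Sound units = 6 units


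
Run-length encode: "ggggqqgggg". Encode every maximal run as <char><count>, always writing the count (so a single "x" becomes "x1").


String: "ggggqqgggg"
Scanning for consecutive runs:
  'g' x 4
  'q' x 2
  'g' x 4
RLE = "g4q2g4"


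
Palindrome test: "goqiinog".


Word: "goqiinog"
Reversed: "goniiqog"
Forward == Backward? goqiinog != goniiqog
Palindrome = No


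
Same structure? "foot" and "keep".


Pattern of "foot": [0, 1, 1, 2]
Pattern of "keep": [0, 1, 1, 2]
Patterns match
Same pattern = Yes


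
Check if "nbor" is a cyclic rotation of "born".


Word: "born", Candidate: "nbor"
Method: check if candidate is substring of word+word
"bornborn" contains "nbor"? Yes
Is rotation = Yes


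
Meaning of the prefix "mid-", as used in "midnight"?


Prefix: mid-
Example: midnight = mid- + night
Meaning = middle


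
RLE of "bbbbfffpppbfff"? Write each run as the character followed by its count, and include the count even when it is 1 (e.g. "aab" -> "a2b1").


String: "bbbbfffpppbfff"
Scanning for consecutive runs:
  'b' x 4
  'f' x 3
  'p' x 3
  'b' x 1
  'f' x 3
RLE = "b4f3p3b1f3"


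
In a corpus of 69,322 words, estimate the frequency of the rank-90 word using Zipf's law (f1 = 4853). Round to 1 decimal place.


Zipf's law: f(r) = f(1) / r
f(1) = 4853
f(90) = 4853 / 90
= 53.9 occurrences


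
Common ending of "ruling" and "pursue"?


Word 1: "ruling"
Word 2: "pursue"
Comparing from end:
  Pos -1: 'g' != 'e' (stop)
LCS = "" (length 0)


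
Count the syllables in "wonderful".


Word: "wonderful"
Syllable breakdown: won | der | ful
Counting: 3 parts
= 3 syllables


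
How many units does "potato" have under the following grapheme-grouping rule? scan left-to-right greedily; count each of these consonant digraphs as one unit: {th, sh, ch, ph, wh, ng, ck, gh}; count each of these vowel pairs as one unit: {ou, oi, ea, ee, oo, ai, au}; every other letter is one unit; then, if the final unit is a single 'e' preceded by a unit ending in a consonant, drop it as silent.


Word: "potato" (6 letters)
Left-to-right scan:
  [1] 'p' (letter)
  [2] 'o' (letter)
  [3] 't' (letter)
  [4] 'a' (letter)
  [5] 't' (letter)
  [6] 'o' (letter)
Units from scan: 6
Sound units = 6 units


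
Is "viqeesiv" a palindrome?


Word: "viqeesiv"
Reversed: "viseeqiv"
Forward == Backward? viqeesiv != viseeqiv
Palindrome = No


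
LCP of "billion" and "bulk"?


Word 1: "billion"
Word 2: "bulk"
Comparing from start:
  Pos 0: 'b' == 'b'
  Pos 1: 'i' != 'u' (stop)
LCP = "b" (length 1)


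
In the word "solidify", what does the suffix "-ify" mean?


Suffix: -ify
Example: solidify (solid + -ify)
Meaning = to make


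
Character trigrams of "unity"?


Word: "unity" (length 5)
Number of trigrams = 5 - 3 + 1 = 3
  Position 0: "uni"
  Position 1: "nit"
  Position 2: "ity"
Trigrams = "uni", "nit", "ity"


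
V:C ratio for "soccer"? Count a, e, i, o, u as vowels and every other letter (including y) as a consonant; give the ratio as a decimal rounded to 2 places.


Word: "soccer"
Vowels (a,e,i,o,u): 2
Consonants: 4
Ratio = 2/4
= 0.50


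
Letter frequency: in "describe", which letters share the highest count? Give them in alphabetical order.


Word: "describe"
Letter counts:
  'b': 1
  'c': 1
  'd': 1
  'e': 2
  'i': 1
  'r': 1
  's': 1
Maximum count = 2
Most frequent = 'e' (2 times each)


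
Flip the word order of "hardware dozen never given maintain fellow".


Original: "hardware dozen never given maintain fellow"
Words (1..n): hardware | dozen | never | given | maintain | fellow
Reversed (n..1): fellow | maintain | given | never | dozen | hardware
Result = "fellow maintain given never dozen hardware"


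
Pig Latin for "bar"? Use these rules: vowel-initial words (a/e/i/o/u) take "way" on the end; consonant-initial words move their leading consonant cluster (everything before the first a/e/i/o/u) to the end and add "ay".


Word: "bar"
Starts with consonant(s) → move to end, add 'ay'
Consonant cluster: "b"
Pig Latin = "arbay"


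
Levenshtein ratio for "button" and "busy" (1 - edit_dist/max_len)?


Word 1: "button" (length 6)
Word 2: "busy" (length 4)
One optimal edit sequence:
  1. keep 'b'
  2. keep 'u'
  3. delete 't'  (+1)
  4. delete 't'  (+1)
  5. substitute 'o' -> 's'  (+1)
  6. substitute 'n' -> 'y'  (+1)
Edit distance = 4
Max length = max(6, 4) = 6
Similarity = 1 - 4/6
= 0.3333


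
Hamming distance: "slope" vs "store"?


Comparing character by character (same length = 5):
  Pos 0: 's' vs 's' =
  Pos 1: 'l' vs 't' !=
  Pos 2: 'o' vs 'o' =
  Pos 3: 'p' vs 'r' !=
  Pos 4: 'e' vs 'e' =
Hamming distance = 2


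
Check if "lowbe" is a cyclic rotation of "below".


Word: "below", Candidate: "lowbe"
Method: check if candidate is substring of word+word
"belowbelow" contains "lowbe"? Yes
Is rotation = Yes


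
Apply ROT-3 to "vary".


Word: "vary"
Shift: 3
Each letter → (letter + shift) mod 26:
  'v' (21) + 3 = 24 → 'y'
  'a' (0) + 3 = 3 → 'd'
  'r' (17) + 3 = 20 → 'u'
  'y' (24) + 3 = 1 → 'b'
Result = "ydub"


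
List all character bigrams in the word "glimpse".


Word: "glimpse" (length 7)
Number of bigrams = 7 - 2 + 1 = 6
  Position 0: "gl"
  Position 1: "li"
  Position 2: "im"
  Position 3: "mp"
  Position 4: "ps"
  Position 5: "se"
Bigrams = "gl", "li", "im", "mp", "ps", "se"


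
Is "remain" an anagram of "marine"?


Word 1: "marine" → sorted: aeimnr
Word 2: "remain" → sorted: aeimnr
Same letters? aeimnr == aeimnr
Anagram = Yes


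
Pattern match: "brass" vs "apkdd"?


Pattern of "brass": [0, 1, 2, 3, 3]
Pattern of "apkdd": [0, 1, 2, 3, 3]
Patterns match
Same pattern = Yes


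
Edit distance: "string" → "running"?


Word 1: "string" (length 6)
Word 2: "running" (length 7)
One optimal edit sequence (insert/delete/substitute each cost 1):
  1. insert 'r'  (+1)
  2. substitute 's' -> 'u'  (+1)
  3. substitute 't' -> 'n'  (+1)
  4. substitute 'r' -> 'n'  (+1)
  5. keep 'i'
  6. keep 'n'
  7. keep 'g'
Total edit operations: 4
Edit distance = 4


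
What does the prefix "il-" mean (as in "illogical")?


Prefix: il-
Example: illogical (il- + logical)
Meaning = not


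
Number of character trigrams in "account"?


Word: "account" (length 7)
Number of 3-grams = length - 3 + 1 = 7 - 3 + 1
= 5


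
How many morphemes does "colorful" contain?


Word: "colorful"
Morphemes: color / -ful
Each morpheme carries meaning
= 2 morphemes


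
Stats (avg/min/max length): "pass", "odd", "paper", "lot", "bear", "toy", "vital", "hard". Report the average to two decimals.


Lengths: "pass"=4, "odd"=3, "paper"=5, "lot"=3, "bear"=4, "toy"=3, "vital"=5, "hard"=4
Sum = 31, Count = 8
Average = 31/8 = 3.88
= avg=3.88, min=3, max=5


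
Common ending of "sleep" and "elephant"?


Word 1: "sleep"
Word 2: "elephant"
Comparing from end:
  Pos -1: 'p' != 't' (stop)
LCS = "" (length 0)


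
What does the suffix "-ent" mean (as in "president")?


Suffix: -ent
As in: president -> preside + -ent, with a spelling change
Meaning = one who / that which


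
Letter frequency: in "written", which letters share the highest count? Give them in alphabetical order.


Word: "written"
Letter counts:
  'e': 1
  'i': 1
  'n': 1
  'r': 1
  't': 2
  'w': 1
Maximum count = 2
Most frequent = 't' (2 times each)


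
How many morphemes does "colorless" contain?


Word: "colorless"
Morphemes: color | -less
Each morpheme carries meaning
= 2 morphemes


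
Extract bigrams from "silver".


Word: "silver" (length 6)
Number of bigrams = 6 - 2 + 1 = 5
  Position 0: "si"
  Position 1: "il"
  Position 2: "lv"
  Position 3: "ve"
  Position 4: "er"
Bigrams = "si", "il", "lv", "ve", "er"


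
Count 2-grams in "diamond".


Word: "diamond" (length 7)
Number of 2-grams = length - 2 + 1 = 7 - 2 + 1
= 6


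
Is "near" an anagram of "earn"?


Word 1: "earn" → sorted: aenr
Word 2: "near" → sorted: aenr
Same letters? aenr == aenr
Anagram = Yes


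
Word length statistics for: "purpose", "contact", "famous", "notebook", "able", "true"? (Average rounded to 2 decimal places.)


Lengths: "purpose"=7, "contact"=7, "famous"=6, "notebook"=8, "able"=4, "true"=4
Sum = 36, Count = 6
Average = 36/6 = 6.00
= avg=6.00, min=4, max=8


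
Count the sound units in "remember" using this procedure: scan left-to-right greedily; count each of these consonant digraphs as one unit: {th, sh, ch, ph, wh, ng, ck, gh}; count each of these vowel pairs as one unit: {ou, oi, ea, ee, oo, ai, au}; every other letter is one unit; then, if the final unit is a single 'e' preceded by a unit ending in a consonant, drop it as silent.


Word: "remember" (8 letters)
Left-to-right scan:
  (1) 'r' (letter)
  (2) 'e' (letter)
  (3) 'm' (letter)
  (4) 'e' (letter)
  (5) 'm' (letter)
  (6) 'b' (letter)
  (7) 'e' (letter)
  (8) 'r' (letter)
Units from scan: 8
Sound units = 8 units


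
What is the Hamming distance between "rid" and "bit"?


Comparing character by character (same length = 3):
  Pos 0: 'r' vs 'b' !=
  Pos 1: 'i' vs 'i' =
  Pos 2: 'd' vs 't' !=
Hamming distance = 2


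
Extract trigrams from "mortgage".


Word: "mortgage" (length 8)
Number of trigrams = 8 - 3 + 1 = 6
  Position 0: "mor"
  Position 1: "ort"
  Position 2: "rtg"
  Position 3: "tga"
  Position 4: "gag"
  Position 5: "age"
Trigrams = "mor", "ort", "rtg", "tga", "gag", "age"


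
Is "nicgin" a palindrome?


Word: "nicgin"
Reversed: "nigcin"
Forward == Backward? nicgin != nigcin
Palindrome = No


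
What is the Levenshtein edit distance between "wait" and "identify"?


Word 1: "wait" (length 4)
Word 2: "identify" (length 8)
One optimal edit sequence (insert/delete/substitute each cost 1):
  1. insert 'i'  (+1)
  2. insert 'd'  (+1)
  3. insert 'e'  (+1)
  4. substitute 'w' -> 'n'  (+1)
  5. substitute 'a' -> 't'  (+1)
  6. keep 'i'
  7. insert 'f'  (+1)
  8. substitute 't' -> 'y'  (+1)
Total edit operations: 7
Edit distance = 7


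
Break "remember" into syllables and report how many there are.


Word: "remember"
Syllable breakdown: re · mem · ber
Counting: 3 parts
= 3 syllables


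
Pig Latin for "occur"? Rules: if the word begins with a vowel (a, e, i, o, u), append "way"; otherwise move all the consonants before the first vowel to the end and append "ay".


Word: "occur"
Starts with vowel → add 'way'
Pig Latin = "occurway"


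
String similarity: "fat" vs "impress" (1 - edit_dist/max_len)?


Word 1: "fat" (length 3)
Word 2: "impress" (length 7)
One optimal edit sequence:
  1. insert 'i'  (+1)
  2. insert 'm'  (+1)
  3. insert 'p'  (+1)
  4. insert 'r'  (+1)
  5. substitute 'f' -> 'e'  (+1)
  6. substitute 'a' -> 's'  (+1)
  7. substitute 't' -> 's'  (+1)
Edit distance = 7
Max length = max(3, 7) = 7
Similarity = 1 - 7/7
= 0.0000


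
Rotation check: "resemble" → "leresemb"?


Word: "resemble", Candidate: "leresemb"
Method: check if candidate is substring of word+word
"resembleresemble" contains "leresemb"? Yes
Is rotation = Yes


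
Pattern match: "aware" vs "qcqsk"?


Pattern of "aware": [0, 1, 0, 2, 3]
Pattern of "qcqsk": [0, 1, 0, 2, 3]
Patterns match
Same pattern = Yes


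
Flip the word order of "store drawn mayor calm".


Original: "store drawn mayor calm"
Words (1..n): store | drawn | mayor | calm
Reversed (n..1): calm | mayor | drawn | store
Result = "calm mayor drawn store"


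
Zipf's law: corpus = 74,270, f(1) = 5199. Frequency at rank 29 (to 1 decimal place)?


Zipf's law: f(r) = f(1) / r
f(1) = 5199
f(29) = 5199 / 29
= 179.3 occurrences


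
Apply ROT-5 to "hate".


Word: "hate"
Shift: 5
Each letter → (letter + shift) mod 26:
  'h' (7) + 5 = 12 → 'm'
  'a' (0) + 5 = 5 → 'f'
  't' (19) + 5 = 24 → 'y'
  'e' (4) + 5 = 9 → 'j'
Result = "mfyj"


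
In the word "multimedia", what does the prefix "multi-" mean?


Prefix: multi-
Example: multimedia (multi- + media)
Meaning = many


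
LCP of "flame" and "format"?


Word 1: "flame"
Word 2: "format"
Comparing from start:
  Pos 0: 'f' == 'f'
  Pos 1: 'l' != 'o' (stop)
LCP = "f" (length 1)


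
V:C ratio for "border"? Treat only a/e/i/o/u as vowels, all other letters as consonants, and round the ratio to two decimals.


Word: "border"
Vowels (a,e,i,o,u): 2
Consonants: 4
Ratio = 2/4
= 0.50


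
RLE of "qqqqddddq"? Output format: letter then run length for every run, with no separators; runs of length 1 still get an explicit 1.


String: "qqqqddddq"
Scanning for consecutive runs:
  'q' x 4
  'd' x 4
  'q' x 1
RLE = "q4d4q1"


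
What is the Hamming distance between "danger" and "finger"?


Comparing character by character (same length = 6):
  Pos 0: 'd' vs 'f' !=
  Pos 1: 'a' vs 'i' !=
  Pos 2: 'n' vs 'n' =
  Pos 3: 'g' vs 'g' =
  Pos 4: 'e' vs 'e' =
  Pos 5: 'r' vs 'r' =
Hamming distance = 2


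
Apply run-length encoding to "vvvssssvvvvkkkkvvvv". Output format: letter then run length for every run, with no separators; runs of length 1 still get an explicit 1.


String: "vvvssssvvvvkkkkvvvv"
Scanning for consecutive runs:
  'v' x 3
  's' x 4
  'v' x 4
  'k' x 4
  'v' x 4
RLE = "v3s4v4k4v4"


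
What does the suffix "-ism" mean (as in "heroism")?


Suffix: -ism
As in: heroism -> hero + -ism
Meaning = belief / practice


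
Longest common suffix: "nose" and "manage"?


Word 1: "nose"
Word 2: "manage"
Comparing from end:
  Pos -1: 'e' == 'e'
  Pos -2: 's' != 'g' (stop)
LCS = "e" (length 1)


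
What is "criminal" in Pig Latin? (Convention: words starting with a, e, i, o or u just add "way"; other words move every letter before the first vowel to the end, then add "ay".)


Word: "criminal"
Starts with consonant(s) → move to end, add 'ay'
Consonant cluster: "cr"
Pig Latin = "iminalcray"


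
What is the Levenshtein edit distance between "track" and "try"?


Word 1: "track" (length 5)
Word 2: "try" (length 3)
One optimal edit sequence (insert/delete/substitute each cost 1):
  1. keep 't'
  2. keep 'r'
  3. delete 'a'  (+1)
  4. delete 'c'  (+1)
  5. substitute 'k' -> 'y'  (+1)
Total edit operations: 3
Edit distance = 3


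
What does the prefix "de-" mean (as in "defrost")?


Prefix: de-
Example: defrost = de- + frost
Meaning = remove / reverse


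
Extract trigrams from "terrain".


Word: "terrain" (length 7)
Number of trigrams = 7 - 3 + 1 = 5
  Position 0: "ter"
  Position 1: "err"
  Position 2: "rra"
  Position 3: "rai"
  Position 4: "ain"
Trigrams = "ter", "err", "rra", "rai", "ain"


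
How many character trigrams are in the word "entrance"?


Word: "entrance" (length 8)
Number of 3-grams = length - 3 + 1 = 8 - 3 + 1
= 6


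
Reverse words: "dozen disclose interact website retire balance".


Original: "dozen disclose interact website retire balance"
Words (1..n): dozen | disclose | interact | website | retire | balance
Reversed (n..1): balance | retire | website | interact | disclose | dozen
Result = "balance retire website interact disclose dozen"


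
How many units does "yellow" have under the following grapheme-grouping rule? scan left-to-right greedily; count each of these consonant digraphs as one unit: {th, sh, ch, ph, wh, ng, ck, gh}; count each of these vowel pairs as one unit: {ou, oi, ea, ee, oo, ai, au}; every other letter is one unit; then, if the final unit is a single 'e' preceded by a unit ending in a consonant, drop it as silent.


Word: "yellow" (6 letters)
Left-to-right scan:
  (1) 'y' (letter)
  (2) 'e' (letter)
  (3) 'l' (letter)
  (4) 'l' (letter)
  (5) 'o' (letter)
  (6) 'w' (letter)
Units from scan: 6
Sound units = 6 units


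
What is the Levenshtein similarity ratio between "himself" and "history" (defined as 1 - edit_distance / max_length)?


Word 1: "himself" (length 7)
Word 2: "history" (length 7)
One optimal edit sequence:
  1. keep 'h'
  2. keep 'i'
  3. substitute 'm' -> 's'  (+1)
  4. substitute 's' -> 't'  (+1)
  5. substitute 'e' -> 'o'  (+1)
  6. substitute 'l' -> 'r'  (+1)
  7. substitute 'f' -> 'y'  (+1)
Edit distance = 5
Max length = max(7, 7) = 7
Similarity = 1 - 5/7
= 0.2857


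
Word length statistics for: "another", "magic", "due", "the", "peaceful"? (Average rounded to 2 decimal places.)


Lengths: "another"=7, "magic"=5, "due"=3, "the"=3, "peaceful"=8
Sum = 26, Count = 5
Average = 26/5 = 5.20
= avg=5.20, min=3, max=8


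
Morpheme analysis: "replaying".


Word: "replaying"
Morphemes: re- | play | -ing
Each morpheme carries meaning
= 3 morphemes


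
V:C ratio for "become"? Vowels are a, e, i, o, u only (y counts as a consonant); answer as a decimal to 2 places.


Word: "become"
Vowels (a,e,i,o,u): 3
Consonants: 3
Ratio = 3/3
= 1.00


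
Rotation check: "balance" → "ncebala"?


Word: "balance", Candidate: "ncebala"
Method: check if candidate is substring of word+word
"balancebalance" contains "ncebala"? Yes
Is rotation = Yes


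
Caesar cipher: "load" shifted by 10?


Word: "load"
Shift: 10
Each letter → (letter + shift) mod 26:
  'l' (11) + 10 = 21 → 'v'
  'o' (14) + 10 = 24 → 'y'
  'a' (0) + 10 = 10 → 'k'
  'd' (3) + 10 = 13 → 'n'
Result = "vykn"


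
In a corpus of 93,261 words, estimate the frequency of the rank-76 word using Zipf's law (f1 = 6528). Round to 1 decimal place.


Zipf's law: f(r) = f(1) / r
f(1) = 6528
f(76) = 6528 / 76
= 85.9 occurrences


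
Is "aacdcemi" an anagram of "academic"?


Word 1: "academic" → sorted: aaccdeim
Word 2: "aacdcemi" → sorted: aaccdeim
Same letters? aaccdeim == aaccdeim
Anagram = Yes


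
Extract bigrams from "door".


Word: "door" (length 4)
Number of bigrams = 4 - 2 + 1 = 3
  Position 0: "do"
  Position 1: "oo"
  Position 2: "or"
Bigrams = "do", "oo", "or"


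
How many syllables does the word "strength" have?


Word: "strength"
Syllable breakdown: strength
Counting: 1 part
= 1 syllable


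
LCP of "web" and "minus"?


Word 1: "web"
Word 2: "minus"
Comparing from start:
  Pos 0: 'w' != 'm' (stop)
LCP = "" (length 0)


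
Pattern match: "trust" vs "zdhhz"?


Pattern of "trust": [0, 1, 2, 3, 0]
Pattern of "zdhhz": [0, 1, 2, 2, 0]
Patterns do not match
Same pattern = No


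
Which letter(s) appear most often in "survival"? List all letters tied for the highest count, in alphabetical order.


Word: "survival"
Letter counts:
  'a': 1
  'i': 1
  'l': 1
  'r': 1
  's': 1
  'u': 1
  'v': 2
Maximum count = 2
Most frequent = 'v' (2 times each)


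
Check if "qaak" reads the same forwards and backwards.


Word: "qaak"
Reversed: "kaaq"
Forward == Backward? qaak != kaaq
Palindrome = No


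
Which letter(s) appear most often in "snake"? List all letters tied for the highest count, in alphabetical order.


Word: "snake"
Letter counts:
  'a': 1
  'e': 1
  'k': 1
  'n': 1
  's': 1
Maximum count = 1
Most frequent = 'a', 'e', 'k', 'n', 's' (1 time each)


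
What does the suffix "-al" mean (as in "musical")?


Suffix: -al
As in: musical -> music + -al
Meaning = relating to


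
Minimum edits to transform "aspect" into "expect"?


Word 1: "aspect" (length 6)
Word 2: "expect" (length 6)
One optimal edit sequence (insert/delete/substitute each cost 1):
  1. substitute 'a' -> 'e'  (+1)
  2. substitute 's' -> 'x'  (+1)
  3. keep 'p'
  4. keep 'e'
  5. keep 'c'
  6. keep 't'
Total edit operations: 2
Edit distance = 2


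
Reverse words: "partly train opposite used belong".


Original: "partly train opposite used belong"
Words (1..n): partly | train | opposite | used | belong
Reversed (n..1): belong | used | opposite | train | partly
Result = "belong used opposite train partly"


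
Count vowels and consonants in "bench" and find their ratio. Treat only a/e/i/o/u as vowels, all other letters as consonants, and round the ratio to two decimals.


Word: "bench"
Vowels (a,e,i,o,u): 1
Consonants: 4
Ratio = 1/4
= 0.25


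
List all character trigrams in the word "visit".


Word: "visit" (length 5)
Number of trigrams = 5 - 3 + 1 = 3
  Position 0: "vis"
  Position 1: "isi"
  Position 2: "sit"
Trigrams = "vis", "isi", "sit"


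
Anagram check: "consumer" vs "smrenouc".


Word 1: "consumer" → sorted: cemnorsu
Word 2: "smrenouc" → sorted: cemnorsu
Same letters? cemnorsu == cemnorsu
Anagram = Yes


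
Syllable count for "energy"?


Word: "energy"
Syllable breakdown: en / er / gy
Counting: 3 parts
= 3 syllables


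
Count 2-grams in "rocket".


Word: "rocket" (length 6)
Number of 2-grams = length - 2 + 1 = 6 - 2 + 1
= 5


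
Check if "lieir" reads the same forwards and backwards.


Word: "lieir"
Reversed: "rieil"
Forward == Backward? lieir != rieil
Palindrome = No


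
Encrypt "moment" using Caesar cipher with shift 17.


Word: "moment"
Shift: 17
Each letter → (letter + shift) mod 26:
  'm' (12) + 17 = 3 → 'd'
  'o' (14) + 17 = 5 → 'f'
  'm' (12) + 17 = 3 → 'd'
  'e' (4) + 17 = 21 → 'v'
  'n' (13) + 17 = 4 → 'e'
  't' (19) + 17 = 10 → 'k'
Result = "dfdvek"


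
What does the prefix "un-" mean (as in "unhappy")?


Prefix: un-
Example: unhappy = un- + happy
Meaning = not / reverse


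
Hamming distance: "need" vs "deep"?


Comparing character by character (same length = 4):
  Pos 0: 'n' vs 'd' !=
  Pos 1: 'e' vs 'e' =
  Pos 2: 'e' vs 'e' =
  Pos 3: 'd' vs 'p' !=
Hamming distance = 2


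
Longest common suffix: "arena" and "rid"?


Word 1: "arena"
Word 2: "rid"
Comparing from end:
  Pos -1: 'a' != 'd' (stop)
LCS = "" (length 0)


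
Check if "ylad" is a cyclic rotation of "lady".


Word: "lady", Candidate: "ylad"
Method: check if candidate is substring of word+word
"ladylady" contains "ylad"? Yes
Is rotation = Yes


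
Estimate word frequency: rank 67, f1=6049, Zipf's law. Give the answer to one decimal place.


Zipf's law: f(r) = f(1) / r
f(1) = 6049
f(67) = 6049 / 67
= 90.3 occurrences


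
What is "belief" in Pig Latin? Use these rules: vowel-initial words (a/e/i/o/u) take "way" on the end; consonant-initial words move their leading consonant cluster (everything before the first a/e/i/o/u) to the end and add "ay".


Word: "belief"
Starts with consonant(s) → move to end, add 'ay'
Consonant cluster: "b"
Pig Latin = "eliefbay"


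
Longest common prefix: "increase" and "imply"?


Word 1: "increase"
Word 2: "imply"
Comparing from start:
  Pos 0: 'i' == 'i'
  Pos 1: 'n' != 'm' (stop)
LCP = "i" (length 1)


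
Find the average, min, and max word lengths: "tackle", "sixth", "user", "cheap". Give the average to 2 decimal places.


Lengths: "tackle"=6, "sixth"=5, "user"=4, "cheap"=5
Sum = 20, Count = 4
Average = 20/4 = 5.00
= avg=5.00, min=4, max=6


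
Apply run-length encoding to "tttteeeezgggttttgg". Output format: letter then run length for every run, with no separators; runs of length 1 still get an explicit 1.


String: "tttteeeezgggttttgg"
Scanning for consecutive runs:
  't' x 4
  'e' x 4
  'z' x 1
  'g' x 3
  't' x 4
  'g' x 2
RLE = "t4e4z1g3t4g2"


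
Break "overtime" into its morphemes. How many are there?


Word: "overtime"
Morphemes: over- | time
Each morpheme carries meaning
= 2 morphemes


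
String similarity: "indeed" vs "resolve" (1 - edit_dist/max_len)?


Word 1: "indeed" (length 6)
Word 2: "resolve" (length 7)
One optimal edit sequence:
  1. insert 'r'  (+1)
  2. substitute 'i' -> 'e'  (+1)
  3. substitute 'n' -> 's'  (+1)
  4. substitute 'd' -> 'o'  (+1)
  5. substitute 'e' -> 'l'  (+1)
  6. substitute 'e' -> 'v'  (+1)
  7. substitute 'd' -> 'e'  (+1)
Edit distance = 7
Max length = max(6, 7) = 7
Similarity = 1 - 7/7
= 0.0000


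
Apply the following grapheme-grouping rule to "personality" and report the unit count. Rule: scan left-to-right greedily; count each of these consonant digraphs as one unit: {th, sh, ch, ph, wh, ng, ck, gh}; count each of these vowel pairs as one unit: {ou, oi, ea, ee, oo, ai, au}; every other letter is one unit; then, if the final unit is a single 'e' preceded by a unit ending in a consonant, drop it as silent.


Word: "personality" (11 letters)
Left-to-right scan:
  (1) 'p' (letter)
  (2) 'e' (letter)
  (3) 'r' (letter)
  (4) 's' (letter)
  (5) 'o' (letter)
  (6) 'n' (letter)
  (7) 'a' (letter)
  (8) 'l' (letter)
  (9) 'i' (letter)
  (10) 't' (letter)
  (11) 'y' (letter)
Units from scan: 11
Sound units = 11 units


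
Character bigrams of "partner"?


Word: "partner" (length 7)
Number of bigrams = 7 - 2 + 1 = 6
  Position 0: "pa"
  Position 1: "ar"
  Position 2: "rt"
  Position 3: "tn"
  Position 4: "ne"
  Position 5: "er"
Bigrams = "pa", "ar", "rt", "tn", "ne", "er"


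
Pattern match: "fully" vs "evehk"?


Pattern of "fully": [0, 1, 2, 2, 3]
Pattern of "evehk": [0, 1, 0, 2, 3]
Patterns do not match
Same pattern = No


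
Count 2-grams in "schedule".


Word: "schedule" (length 8)
Number of 2-grams = length - 2 + 1 = 8 - 2 + 1
= 7


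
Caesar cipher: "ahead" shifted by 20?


Word: "ahead"
Shift: 20
Each letter → (letter + shift) mod 26:
  'a' (0) + 20 = 20 → 'u'
  'h' (7) + 20 = 1 → 'b'
  'e' (4) + 20 = 24 → 'y'
  'a' (0) + 20 = 20 → 'u'
  'd' (3) + 20 = 23 → 'x'
Result = "ubyux"


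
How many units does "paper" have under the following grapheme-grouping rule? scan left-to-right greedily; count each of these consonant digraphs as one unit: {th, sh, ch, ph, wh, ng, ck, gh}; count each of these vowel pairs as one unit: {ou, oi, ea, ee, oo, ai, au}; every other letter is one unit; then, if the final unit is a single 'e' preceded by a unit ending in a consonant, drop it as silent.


Word: "paper" (5 letters)
Left-to-right scan:
  [1] 'p' (letter)
  [2] 'a' (letter)
  [3] 'p' (letter)
  [4] 'e' (letter)
  [5] 'r' (letter)
Units from scan: 5
Sound units = 5 units


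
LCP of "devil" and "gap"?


Word 1: "devil"
Word 2: "gap"
Comparing from start:
  Pos 0: 'd' != 'g' (stop)
LCP = "" (length 0)


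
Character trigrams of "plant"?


Word: "plant" (length 5)
Number of trigrams = 5 - 3 + 1 = 3
  Position 0: "pla"
  Position 1: "lan"
  Position 2: "ant"
Trigrams = "pla", "lan", "ant"


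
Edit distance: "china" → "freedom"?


Word 1: "china" (length 5)
Word 2: "freedom" (length 7)
One optimal edit sequence (insert/delete/substitute each cost 1):
  1. insert 'f'  (+1)
  2. insert 'r'  (+1)
  3. substitute 'c' -> 'e'  (+1)
  4. substitute 'h' -> 'e'  (+1)
  5. substitute 'i' -> 'd'  (+1)
  6. substitute 'n' -> 'o'  (+1)
  7. substitute 'a' -> 'm'  (+1)
Total edit operations: 7
Edit distance = 7


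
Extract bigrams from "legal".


Word: "legal" (length 5)
Number of bigrams = 5 - 2 + 1 = 4
  Position 0: "le"
  Position 1: "eg"
  Position 2: "ga"
  Position 3: "al"
Bigrams = "le", "eg", "ga", "al"


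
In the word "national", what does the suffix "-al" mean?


Suffix: -al
As in: national -> nation + -al
Meaning = relating to


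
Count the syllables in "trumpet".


Word: "trumpet"
Syllable breakdown: trum | pet
Counting: 2 parts
= 2 syllables


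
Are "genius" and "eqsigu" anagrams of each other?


Word 1: "genius" → sorted: eginsu
Word 2: "eqsigu" → sorted: egiqsu
Same letters? eginsu != egiqsu
Anagram = No


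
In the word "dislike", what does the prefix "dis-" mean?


Prefix: dis-
Example: dislike = dis- + like
Meaning = not / opposite


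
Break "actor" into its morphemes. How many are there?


Word: "actor"
Morphemes: act | -or
Each morpheme carries meaning
= 2 morphemes


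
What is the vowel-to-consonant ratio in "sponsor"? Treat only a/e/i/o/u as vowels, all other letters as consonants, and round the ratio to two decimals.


Word: "sponsor"
Vowels (a,e,i,o,u): 2
Consonants: 5
Ratio = 2/5
= 0.40


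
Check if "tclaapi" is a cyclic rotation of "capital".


Word: "capital", Candidate: "tclaapi"
Method: check if candidate is substring of word+word
"capitalcapital" contains "tclaapi"? No
Is rotation = No


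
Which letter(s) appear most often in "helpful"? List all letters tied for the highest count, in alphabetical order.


Word: "helpful"
Letter counts:
  'e': 1
  'f': 1
  'h': 1
  'l': 2
  'p': 1
  'u': 1
Maximum count = 2
Most frequent = 'l' (2 times each)


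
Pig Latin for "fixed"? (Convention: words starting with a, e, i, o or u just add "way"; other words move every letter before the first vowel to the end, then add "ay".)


Word: "fixed"
Starts with consonant(s) → move to end, add 'ay'
Consonant cluster: "f"
Pig Latin = "ixedfay"


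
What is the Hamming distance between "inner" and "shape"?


Comparing character by character (same length = 5):
  Pos 0: 'i' vs 's' !=
  Pos 1: 'n' vs 'h' !=
  Pos 2: 'n' vs 'a' !=
  Pos 3: 'e' vs 'p' !=
  Pos 4: 'r' vs 'e' !=
Hamming distance = 5


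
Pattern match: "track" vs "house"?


Pattern of "track": [0, 1, 2, 3, 4]
Pattern of "house": [0, 1, 2, 3, 4]
Patterns match
Same pattern = Yes


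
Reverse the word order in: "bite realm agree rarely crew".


Original: "bite realm agree rarely crew"
Words (1..n): bite | realm | agree | rarely | crew
Reversed (n..1): crew | rarely | agree | realm | bite
Result = "crew rarely agree realm bite"


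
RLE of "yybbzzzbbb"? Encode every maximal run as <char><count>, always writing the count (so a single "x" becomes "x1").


String: "yybbzzzbbb"
Scanning for consecutive runs:
  'y' x 2
  'b' x 2
  'z' x 3
  'b' x 3
RLE = "y2b2z3b3"


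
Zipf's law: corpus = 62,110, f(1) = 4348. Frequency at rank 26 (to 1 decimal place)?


Zipf's law: f(r) = f(1) / r
f(1) = 4348
f(26) = 4348 / 26
= 167.2 occurrences


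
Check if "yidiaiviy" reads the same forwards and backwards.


Word: "yidiaiviy"
Reversed: "yiviaidiy"
Forward == Backward? yidiaiviy != yiviaidiy
Palindrome = No


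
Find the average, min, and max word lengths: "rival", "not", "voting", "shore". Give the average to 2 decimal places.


Lengths: "rival"=5, "not"=3, "voting"=6, "shore"=5
Sum = 19, Count = 4
Average = 19/4 = 4.75
= avg=4.75, min=3, max=6


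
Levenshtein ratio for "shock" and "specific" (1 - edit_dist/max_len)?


Word 1: "shock" (length 5)
Word 2: "specific" (length 8)
One optimal edit sequence:
  1. keep 's'
  2. substitute 'h' -> 'p'  (+1)
  3. substitute 'o' -> 'e'  (+1)
  4. keep 'c'
  5. insert 'i'  (+1)
  6. insert 'f'  (+1)
  7. insert 'i'  (+1)
  8. substitute 'k' -> 'c'  (+1)
Edit distance = 6
Max length = max(5, 8) = 8
Similarity = 1 - 6/8
= 0.2500
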